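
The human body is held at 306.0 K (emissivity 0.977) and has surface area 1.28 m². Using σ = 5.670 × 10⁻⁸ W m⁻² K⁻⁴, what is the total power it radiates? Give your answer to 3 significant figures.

P ≈ 622 W

Area A = 1.28 m².
P = εσAT⁴ = 0.977 × 5.670×10⁻⁸ × 1.28 × (306.0)⁴ = 622 W.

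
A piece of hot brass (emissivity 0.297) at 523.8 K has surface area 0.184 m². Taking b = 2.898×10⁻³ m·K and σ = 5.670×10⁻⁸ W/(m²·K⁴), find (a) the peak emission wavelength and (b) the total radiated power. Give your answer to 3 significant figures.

λ_max ≈ 5.53 μm; P ≈ 233 W

(a) λ_max = b/T = 2.898×10⁻³/523.8 = 5.533×10⁻⁶ m = 5.53 μm.
Area A = 0.184 m².
(b) P = εσAT⁴ = 0.297×5.670×10⁻⁸×0.184×(523.8)⁴ = 233 W.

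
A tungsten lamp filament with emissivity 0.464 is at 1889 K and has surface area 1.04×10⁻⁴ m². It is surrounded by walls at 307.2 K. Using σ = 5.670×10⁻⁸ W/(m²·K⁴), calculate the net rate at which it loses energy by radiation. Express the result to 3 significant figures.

Net loss ≈ 34.8 W

Area A = 1.04×10⁻⁴ m².
Net radiated power P_net = εσA(T⁴ − T₀⁴) = 0.464×5.670×10⁻⁸×1.04×10⁻⁴×(1889⁴ − 307.2⁴).
T⁴ − T₀⁴ = 1.27329×10¹³ − 8.90604×10⁹ = 1.27240×10¹³ K⁴, so P_net = 34.8 W.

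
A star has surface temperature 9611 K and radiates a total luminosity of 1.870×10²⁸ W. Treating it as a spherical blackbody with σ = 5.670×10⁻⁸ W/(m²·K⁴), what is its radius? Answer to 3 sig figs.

R ≈ 1.75×10⁹ m

L = 4πR²σT⁴ ⇒ R = √(L/(4πσT⁴)).
σT⁴ = 4.83791×10⁸ W/m², so R = √(1.870×10²⁸/(4π×4.83791×10⁸)) = 1.75×10⁹ m.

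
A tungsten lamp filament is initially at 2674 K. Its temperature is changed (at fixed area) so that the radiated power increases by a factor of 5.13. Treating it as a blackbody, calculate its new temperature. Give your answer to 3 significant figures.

T₂ ≈ 4.02×10³ K

P ∝ T⁴, so T₂/T₁ = (P₂/P₁)^(1/4) = (5.13)^(1/4) = 1.50498.
T₂ = 2674 × 1.50498 = 4.02×10³ K.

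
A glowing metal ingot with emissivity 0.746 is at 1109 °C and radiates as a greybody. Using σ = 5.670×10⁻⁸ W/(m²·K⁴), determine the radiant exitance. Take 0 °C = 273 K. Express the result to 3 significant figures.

I ≈ 1.54×10⁵ W/m²

T = 1109 °C + 273 = 1382 K.
Stefan–Boltzmann: I = εσT⁴ = 0.746 × 5.670×10⁻⁸ × (1382)⁴ = 1.54×10⁵ W/m².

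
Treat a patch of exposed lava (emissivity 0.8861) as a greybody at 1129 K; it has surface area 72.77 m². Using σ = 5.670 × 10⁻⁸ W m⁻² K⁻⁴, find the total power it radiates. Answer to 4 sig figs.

P ≈ 5.940×10⁶ W

Area A = 72.77 m².
P = εσAT⁴ = 0.8861 × 5.670×10⁻⁸ × 72.77 × (1129)⁴ = 5.940×10⁶ W.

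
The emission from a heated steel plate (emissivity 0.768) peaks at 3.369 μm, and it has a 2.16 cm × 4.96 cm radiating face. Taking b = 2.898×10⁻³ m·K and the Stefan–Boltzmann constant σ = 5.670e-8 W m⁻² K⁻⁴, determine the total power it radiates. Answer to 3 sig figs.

P ≈ 25.5 W

Wien's law: T = b/λ_max = 2.898×10⁻³/3.369×10⁻⁶ = 860.196 K.
Area A = 0.0216 × 0.0496 = 1.07136×10⁻³ m².
Then P = εσAT⁴ = 0.768×5.670×10⁻⁸×1.07136×10⁻³×(860.196)⁴ = 25.5 W.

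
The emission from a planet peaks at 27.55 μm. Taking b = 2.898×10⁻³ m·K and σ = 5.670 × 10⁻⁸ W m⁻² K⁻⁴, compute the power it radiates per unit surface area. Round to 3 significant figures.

Wien's law: T = b/λ_max = 2.898×10⁻³/2.755×10⁻⁵ = 105.191 K.
Then I = σT⁴ = 5.670×10⁻⁸×(105.191)⁴ = 6.94 W/m².

I ≈ 6.94 W/m²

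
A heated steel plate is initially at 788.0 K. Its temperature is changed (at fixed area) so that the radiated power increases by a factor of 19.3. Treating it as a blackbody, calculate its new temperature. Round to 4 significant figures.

T₂ ≈ 1652 K

P ∝ T⁴, so T₂/T₁ = (P₂/P₁)^(1/4) = (19.3)^(1/4) = 2.09599.
T₂ = 788.0 × 2.09599 = 1652 K.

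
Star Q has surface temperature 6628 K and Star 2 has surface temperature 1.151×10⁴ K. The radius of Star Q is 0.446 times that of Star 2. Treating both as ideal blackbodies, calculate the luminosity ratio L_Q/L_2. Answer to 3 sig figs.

L ∝ R²T⁴, so L_Q/L_2 = (R_Q/R_2)²(T_Q/T_2)⁴ = (0.446)² × (6628/1.151×10⁴)⁴ = 0.198916 × 0.109958 = 0.0219.

L_Q/L_2 ≈ 0.0219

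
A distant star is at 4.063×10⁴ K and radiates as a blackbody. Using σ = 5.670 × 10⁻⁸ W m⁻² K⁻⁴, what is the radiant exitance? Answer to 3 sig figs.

Stefan–Boltzmann: I = σT⁴ = 5.670×10⁻⁸ × (4.063×10⁴)⁴ = 1.55×10¹¹ W/m².

I ≈ 1.55×10¹¹ W/m²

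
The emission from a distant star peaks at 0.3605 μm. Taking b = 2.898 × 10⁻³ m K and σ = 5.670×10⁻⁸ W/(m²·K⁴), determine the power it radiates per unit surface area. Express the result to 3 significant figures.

Wien's law: T = b/λ_max = 2.898×10⁻³/3.605×10⁻⁷ = 8038.83 K.
Then I = σT⁴ = 5.670×10⁻⁸×(8038.83)⁴ = 2.37×10⁸ W/m².

I ≈ 2.37×10⁸ W/m²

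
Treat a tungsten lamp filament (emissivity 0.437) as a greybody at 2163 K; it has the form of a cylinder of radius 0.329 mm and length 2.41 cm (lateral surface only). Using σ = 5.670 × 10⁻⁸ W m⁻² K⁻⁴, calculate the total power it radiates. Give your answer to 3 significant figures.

P ≈ 27.0 W

Lateral area A = 2πrL = 2π×3.29×10⁻⁴×0.0241 = 4.98187×10⁻⁵ m².
P = εσAT⁴ = 0.437 × 5.670×10⁻⁸ × 4.98187×10⁻⁵ × (2163)⁴ = 27.0 W.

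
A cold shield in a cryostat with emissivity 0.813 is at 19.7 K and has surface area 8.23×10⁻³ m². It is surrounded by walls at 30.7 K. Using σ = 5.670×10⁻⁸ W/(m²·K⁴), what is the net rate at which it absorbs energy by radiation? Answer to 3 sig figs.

Area A = 8.23×10⁻³ m².
Net radiated power P_net = εσA(T⁴ − T₀⁴) = 0.813×5.670×10⁻⁸×8.23×10⁻³×(19.7⁴ − 30.7⁴).
T⁴ − T₀⁴ = 1.50614×10⁵ − 8.88287×10⁵ = -7.37673×10⁵ K⁴, so P_net = -2.80×10⁻⁴ W — negative, meaning a net gain of 2.80×10⁻⁴ W.

Net gain ≈ 2.80×10⁻⁴ W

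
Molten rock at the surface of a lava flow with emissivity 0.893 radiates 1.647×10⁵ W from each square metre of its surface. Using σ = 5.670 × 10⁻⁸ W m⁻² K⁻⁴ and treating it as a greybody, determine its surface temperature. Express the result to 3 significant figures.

T ≈ 1.34×10³ K

I = εσT⁴, so T = (I/εσ)^(1/4) = (1.647×10⁵/(0.893×5.670×10⁻⁸))^(1/4) = 1.34×10³ K.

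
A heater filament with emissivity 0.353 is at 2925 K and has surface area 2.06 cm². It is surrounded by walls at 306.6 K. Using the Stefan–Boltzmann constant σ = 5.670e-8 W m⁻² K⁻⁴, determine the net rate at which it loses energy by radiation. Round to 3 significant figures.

Net loss ≈ 302 W

Area A = 2.06 cm² = 2.06×10⁻⁴ m².
Net radiated power P_net = εσA(T⁴ − T₀⁴) = 0.353×5.670×10⁻⁸×2.06×10⁻⁴×(2925⁴ − 306.6⁴).
T⁴ − T₀⁴ = 7.31987×10¹³ − 8.83667×10⁹ = 7.31899×10¹³ K⁴, so P_net = 302 W.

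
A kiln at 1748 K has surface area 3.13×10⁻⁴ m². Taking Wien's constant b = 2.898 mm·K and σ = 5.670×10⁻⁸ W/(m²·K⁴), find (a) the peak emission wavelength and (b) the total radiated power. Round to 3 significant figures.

λ_max ≈ 1.66×10³ nm; P ≈ 166 W

(a) λ_max = b/T = 2.898×10⁻³/1748 = 1.658×10⁻⁶ m = 1.66×10³ nm.
Area A = 3.13×10⁻⁴ m².
(b) P = σAT⁴ = 5.670×10⁻⁸×3.13×10⁻⁴×(1748)⁴ = 166 W.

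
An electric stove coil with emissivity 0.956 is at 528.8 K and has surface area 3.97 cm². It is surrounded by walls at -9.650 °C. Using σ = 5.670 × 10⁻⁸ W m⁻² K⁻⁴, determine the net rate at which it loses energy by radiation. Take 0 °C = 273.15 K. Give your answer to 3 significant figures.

Surroundings: T = -9.650 °C + 273.15 = 263.500 K.
Area A = 3.97 cm² = 3.97×10⁻⁴ m².
Net radiated power P_net = εσA(T⁴ − T₀⁴) = 0.956×5.670×10⁻⁸×3.97×10⁻⁴×(528.8⁴ − 263.500⁴).
T⁴ − T₀⁴ = 7.81926×10¹⁰ − 4.82084×10⁹ = 7.33718×10¹⁰ K⁴, so P_net = 1.58 W.

Net loss ≈ 1.58 W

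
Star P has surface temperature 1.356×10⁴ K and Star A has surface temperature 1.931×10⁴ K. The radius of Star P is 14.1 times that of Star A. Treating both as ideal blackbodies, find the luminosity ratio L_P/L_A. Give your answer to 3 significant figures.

L ∝ R²T⁴, so L_P/L_A = (R_P/R_A)²(T_P/T_A)⁴ = (14.1)² × (1.356×10⁴/1.931×10⁴)⁴ = 198.81 × 0.243170 = 48.3.

L_P/L_A ≈ 48.3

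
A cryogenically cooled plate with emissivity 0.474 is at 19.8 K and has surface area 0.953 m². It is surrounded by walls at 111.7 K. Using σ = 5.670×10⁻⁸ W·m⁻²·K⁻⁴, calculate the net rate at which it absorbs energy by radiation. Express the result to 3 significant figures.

Area A = 0.953 m².
Net radiated power P_net = εσA(T⁴ − T₀⁴) = 0.474×5.670×10⁻⁸×0.953×(19.8⁴ − 111.7⁴).
T⁴ − T₀⁴ = 1.53695×10⁵ − 1.55673×10⁸ = -1.55519×10⁸ K⁴, so P_net = -3.98 W — negative, meaning a net gain of 3.98 W.

Net gain ≈ 3.98 W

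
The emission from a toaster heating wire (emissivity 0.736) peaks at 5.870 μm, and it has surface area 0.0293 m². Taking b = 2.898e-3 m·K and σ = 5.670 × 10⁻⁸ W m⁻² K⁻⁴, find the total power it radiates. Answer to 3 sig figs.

P ≈ 72.6 W

Wien's law: T = b/λ_max = 2.898×10⁻³/5.870×10⁻⁶ = 493.697 K.
Area A = 0.0293 m².
Then P = εσAT⁴ = 0.736×5.670×10⁻⁸×0.0293×(493.697)⁴ = 72.6 W.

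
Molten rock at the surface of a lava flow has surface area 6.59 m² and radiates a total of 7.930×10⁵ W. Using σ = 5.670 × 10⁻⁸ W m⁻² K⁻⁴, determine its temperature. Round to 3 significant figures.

T ≈ 1.21×10³ K

Area A = 6.59 m².
P = σAT⁴ ⇒ T = (P/(σA))^(1/4) = (7.930×10⁵/(5.670×10⁻⁸×6.59))^(1/4) = 1.21×10³ K.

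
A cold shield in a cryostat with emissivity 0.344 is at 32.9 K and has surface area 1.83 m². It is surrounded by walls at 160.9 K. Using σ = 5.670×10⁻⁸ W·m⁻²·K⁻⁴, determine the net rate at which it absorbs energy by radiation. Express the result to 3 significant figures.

Area A = 1.83 m².
Net radiated power P_net = εσA(T⁴ − T₀⁴) = 0.344×5.670×10⁻⁸×1.83×(32.9⁴ − 160.9⁴).
T⁴ − T₀⁴ = 1.17161×10⁶ − 6.70230×10⁸ = -6.69058×10⁸ K⁴, so P_net = -23.9 W — negative, meaning a net gain of 23.9 W.

Net gain ≈ 23.9 W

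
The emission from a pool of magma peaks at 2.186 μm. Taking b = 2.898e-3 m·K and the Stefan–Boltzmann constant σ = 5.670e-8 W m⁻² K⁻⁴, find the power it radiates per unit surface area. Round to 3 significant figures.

Wien's law: T = b/λ_max = 2.898×10⁻³/2.186×10⁻⁶ = 1325.71 K.
Then I = σT⁴ = 5.670×10⁻⁸×(1325.71)⁴ = 1.75×10⁵ W/m².

I ≈ 1.75×10⁵ W/m²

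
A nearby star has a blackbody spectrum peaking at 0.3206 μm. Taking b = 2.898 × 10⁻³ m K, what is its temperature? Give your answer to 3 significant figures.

T ≈ 9.04×10³ K

Wien's law gives T = b/λ_max = (2.898×10⁻³ m·K)/(3.206×10⁻⁷ m) = 9.04×10³ K.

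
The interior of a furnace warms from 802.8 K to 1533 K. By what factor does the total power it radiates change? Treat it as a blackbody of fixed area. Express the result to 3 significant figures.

P₂/P₁ ≈ 13.3

P ∝ T⁴, so P₂/P₁ = (T₂/T₁)⁴ = (1533/802.8)⁴ = (1.90957)⁴ = 13.3.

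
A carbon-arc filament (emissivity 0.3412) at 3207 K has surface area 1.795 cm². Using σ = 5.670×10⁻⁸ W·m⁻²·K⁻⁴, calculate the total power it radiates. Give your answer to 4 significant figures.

P ≈ 367.3 W

Area A = 1.795 cm² = 1.795×10⁻⁴ m².
P = εσAT⁴ = 0.3412 × 5.670×10⁻⁸ × 1.795×10⁻⁴ × (3207)⁴ = 367.3 W.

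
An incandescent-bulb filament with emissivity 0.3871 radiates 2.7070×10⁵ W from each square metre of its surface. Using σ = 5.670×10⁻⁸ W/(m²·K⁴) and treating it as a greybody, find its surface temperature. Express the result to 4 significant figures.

I = εσT⁴, so T = (I/εσ)^(1/4) = (2.7070×10⁵/(0.3871×5.670×10⁻⁸))^(1/4) = 1874 K.

T ≈ 1874 K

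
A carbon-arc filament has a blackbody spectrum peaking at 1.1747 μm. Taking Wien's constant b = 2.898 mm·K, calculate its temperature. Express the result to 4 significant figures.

Wien's law gives T = b/λ_max = (2.898×10⁻³ m·K)/(1.1747×10⁻⁶ m) = 2467 K.

T ≈ 2467 K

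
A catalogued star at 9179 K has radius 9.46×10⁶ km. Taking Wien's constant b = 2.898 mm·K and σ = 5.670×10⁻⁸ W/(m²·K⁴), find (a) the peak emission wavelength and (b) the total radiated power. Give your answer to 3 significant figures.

(a) λ_max = b/T = 2.898×10⁻³/9179 = 3.157×10⁻⁷ m = 316 nm.
Surface area A = 4πR² = 4π(9.46×10⁹ m)² = 1.12458×10²¹ m².
(b) P = σAT⁴ = 5.670×10⁻⁸×1.12458×10²¹×(9179)⁴ = 4.53×10²⁹ W.

λ_max ≈ 316 nm; P ≈ 4.53×10²⁹ W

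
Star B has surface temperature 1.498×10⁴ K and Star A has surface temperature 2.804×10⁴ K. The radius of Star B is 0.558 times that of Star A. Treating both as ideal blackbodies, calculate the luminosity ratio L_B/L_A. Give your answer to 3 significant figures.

L_B/L_A ≈ 0.0254

L ∝ R²T⁴, so L_B/L_A = (R_B/R_A)²(T_B/T_A)⁴ = (0.558)² × (1.498×10⁴/2.804×10⁴)⁴ = 0.311364 × 0.0814583 = 0.0254.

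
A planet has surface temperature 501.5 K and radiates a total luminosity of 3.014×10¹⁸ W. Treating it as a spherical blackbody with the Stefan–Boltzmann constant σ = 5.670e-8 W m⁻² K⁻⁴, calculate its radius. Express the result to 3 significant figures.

L = 4πR²σT⁴ ⇒ R = √(L/(4πσT⁴)).
σT⁴ = 3586.47 W/m², so R = √(3.014×10¹⁸/(4π×3586.47)) = 8.18×10⁶ m.

R ≈ 8.18×10⁶ m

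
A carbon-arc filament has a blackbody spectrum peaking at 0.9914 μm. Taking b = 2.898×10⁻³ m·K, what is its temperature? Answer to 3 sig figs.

Wien's law gives T = b/λ_max = (2.898×10⁻³ m·K)/(9.914×10⁻⁷ m) = 2.92×10³ K.

T ≈ 2.92×10³ K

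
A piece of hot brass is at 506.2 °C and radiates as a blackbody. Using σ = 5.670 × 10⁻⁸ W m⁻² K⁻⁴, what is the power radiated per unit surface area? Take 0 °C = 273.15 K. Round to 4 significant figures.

I ≈ 2.092×10⁴ W/m²

T = 506.2 °C + 273.15 = 779.35 K.
Stefan–Boltzmann: I = σT⁴ = 5.670×10⁻⁸ × (779.35)⁴ = 2.092×10⁴ W/m².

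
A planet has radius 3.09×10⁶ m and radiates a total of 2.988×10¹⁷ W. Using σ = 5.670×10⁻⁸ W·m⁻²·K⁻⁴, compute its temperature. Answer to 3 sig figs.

Surface area A = 4πR² = 4π(3.09×10⁶ m)² = 1.19985×10¹⁴ m².
P = σAT⁴ ⇒ T = (P/(σA))^(1/4) = (2.988×10¹⁷/(5.670×10⁻⁸×1.19985×10¹⁴))^(1/4) = 458 K.

T ≈ 458 K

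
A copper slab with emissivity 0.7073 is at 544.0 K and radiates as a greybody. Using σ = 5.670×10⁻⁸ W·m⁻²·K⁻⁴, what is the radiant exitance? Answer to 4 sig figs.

I ≈ 3512 W/m²

Stefan–Boltzmann: I = εσT⁴ = 0.7073 × 5.670×10⁻⁸ × (544.0)⁴ = 3512 W/m².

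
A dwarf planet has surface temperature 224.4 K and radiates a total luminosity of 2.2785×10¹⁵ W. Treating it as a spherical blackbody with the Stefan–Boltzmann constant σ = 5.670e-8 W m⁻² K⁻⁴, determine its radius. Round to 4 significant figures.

R ≈ 1.123×10⁶ m

L = 4πR²σT⁴ ⇒ R = √(L/(4πσT⁴)).
σT⁴ = 143.772 W/m², so R = √(2.2785×10¹⁵/(4π×143.772)) = 1.123×10⁶ m.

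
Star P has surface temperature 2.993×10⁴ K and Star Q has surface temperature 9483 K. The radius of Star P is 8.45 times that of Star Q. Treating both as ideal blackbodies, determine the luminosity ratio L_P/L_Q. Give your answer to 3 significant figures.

L_P/L_Q ≈ 7.09×10³

L ∝ R²T⁴, so L_P/L_Q = (R_P/R_Q)²(T_P/T_Q)⁴ = (8.45)² × (2.993×10⁴/9483)⁴ = 71.4025 × 99.2302 = 7.09×10³.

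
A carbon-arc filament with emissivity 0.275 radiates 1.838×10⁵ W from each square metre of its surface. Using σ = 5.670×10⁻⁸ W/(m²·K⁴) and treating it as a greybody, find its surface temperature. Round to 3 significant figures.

T ≈ 1.85×10³ K

I = εσT⁴, so T = (I/εσ)^(1/4) = (1.838×10⁵/(0.275×5.670×10⁻⁸))^(1/4) = 1.85×10³ K.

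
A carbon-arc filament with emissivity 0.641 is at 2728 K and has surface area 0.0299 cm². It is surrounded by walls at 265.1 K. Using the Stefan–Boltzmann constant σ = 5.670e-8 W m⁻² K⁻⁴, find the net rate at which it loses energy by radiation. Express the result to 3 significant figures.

Net loss ≈ 6.02 W

Area A = 0.0299 cm² = 2.99×10⁻⁶ m².
Net radiated power P_net = εσA(T⁴ − T₀⁴) = 0.641×5.670×10⁻⁸×2.99×10⁻⁶×(2728⁴ − 265.1⁴).
T⁴ − T₀⁴ = 5.53831×10¹³ − 4.93900×10⁹ = 5.53782×10¹³ K⁴, so P_net = 6.02 W.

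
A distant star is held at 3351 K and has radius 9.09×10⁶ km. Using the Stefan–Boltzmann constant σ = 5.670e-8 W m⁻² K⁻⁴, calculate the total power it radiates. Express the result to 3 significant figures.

Surface area A = 4πR² = 4π(9.09×10⁹ m)² = 1.03834×10²¹ m².
P = σAT⁴ = 5.670×10⁻⁸ × 1.03834×10²¹ × (3351)⁴ = 7.42×10²⁷ W.

P ≈ 7.42×10²⁷ W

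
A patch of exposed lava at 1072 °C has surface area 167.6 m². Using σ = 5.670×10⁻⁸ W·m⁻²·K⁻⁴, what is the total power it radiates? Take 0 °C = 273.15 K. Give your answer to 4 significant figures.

T = 1072 °C + 273.15 = 1345.15 K.
Area A = 167.6 m².
P = σAT⁴ = 5.670×10⁻⁸ × 167.6 × (1345.15)⁴ = 3.111×10⁷ W.

P ≈ 3.111×10⁷ W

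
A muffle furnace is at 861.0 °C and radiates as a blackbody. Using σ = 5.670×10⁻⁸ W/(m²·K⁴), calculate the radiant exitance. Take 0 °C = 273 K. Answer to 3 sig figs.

I ≈ 9.38×10⁴ W/m²

T = 861.0 °C + 273 = 1134.0 K.
Stefan–Boltzmann: I = σT⁴ = 5.670×10⁻⁸ × (1134.0)⁴ = 9.38×10⁴ W/m².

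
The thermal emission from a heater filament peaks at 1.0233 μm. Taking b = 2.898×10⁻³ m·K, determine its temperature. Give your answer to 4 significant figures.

T ≈ 2832 K

Wien's law gives T = b/λ_max = (2.898×10⁻³ m·K)/(1.0233×10⁻⁶ m) = 2832 K.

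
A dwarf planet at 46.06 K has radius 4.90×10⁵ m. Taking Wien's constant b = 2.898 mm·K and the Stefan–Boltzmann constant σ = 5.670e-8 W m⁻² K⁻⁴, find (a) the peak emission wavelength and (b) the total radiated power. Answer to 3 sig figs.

(a) λ_max = b/T = 2.898×10⁻³/46.06 = 6.292×10⁻⁵ m = 62.9 μm.
Surface area A = 4πR² = 4π(4.90×10⁵ m)² = 3.01719×10¹² m².
(b) P = σAT⁴ = 5.670×10⁻⁸×3.01719×10¹²×(46.06)⁴ = 7.70×10¹¹ W.

λ_max ≈ 62.9 μm; P ≈ 7.70×10¹¹ W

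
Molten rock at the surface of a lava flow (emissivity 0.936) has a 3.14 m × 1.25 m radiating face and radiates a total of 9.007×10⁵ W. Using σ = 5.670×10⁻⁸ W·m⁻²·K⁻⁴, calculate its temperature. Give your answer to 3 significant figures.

Area A = 3.14 × 1.25 = 3.925 m².
P = εσAT⁴ ⇒ T = (P/(εσA))^(1/4) = (9.007×10⁵/(0.936×5.670×10⁻⁸×3.925))^(1/4) = 1.44×10³ K.

T ≈ 1.44×10³ K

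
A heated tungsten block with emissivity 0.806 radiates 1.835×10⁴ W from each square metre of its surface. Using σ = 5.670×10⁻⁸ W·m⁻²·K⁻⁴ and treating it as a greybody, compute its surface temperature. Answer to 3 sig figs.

I = εσT⁴, so T = (I/εσ)^(1/4) = (1.835×10⁴/(0.806×5.670×10⁻⁸))^(1/4) = 796 K.

T ≈ 796 K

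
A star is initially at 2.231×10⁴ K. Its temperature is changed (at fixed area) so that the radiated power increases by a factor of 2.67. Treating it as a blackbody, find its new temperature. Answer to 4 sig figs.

P ∝ T⁴, so T₂/T₁ = (P₂/P₁)^(1/4) = (2.67)^(1/4) = 1.27829.
T₂ = 2.231×10⁴ × 1.27829 = 2.852×10⁴ K.

T₂ ≈ 2.852×10⁴ K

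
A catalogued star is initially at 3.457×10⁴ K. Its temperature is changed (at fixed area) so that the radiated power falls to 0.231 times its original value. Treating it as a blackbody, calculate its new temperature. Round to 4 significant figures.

P ∝ T⁴, so T₂/T₁ = (P₂/P₁)^(1/4) = (0.231)^(1/4) = 0.693271.
T₂ = 3.457×10⁴ × 0.693271 = 2.397×10⁴ K.

T₂ ≈ 2.397×10⁴ K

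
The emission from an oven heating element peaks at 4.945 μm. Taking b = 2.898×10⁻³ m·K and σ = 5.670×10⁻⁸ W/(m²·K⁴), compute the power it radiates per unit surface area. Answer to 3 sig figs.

Wien's law: T = b/λ_max = 2.898×10⁻³/4.945×10⁻⁶ = 586.047 K.
Then I = σT⁴ = 5.670×10⁻⁸×(586.047)⁴ = 6.69×10³ W/m².

I ≈ 6.69×10³ W/m²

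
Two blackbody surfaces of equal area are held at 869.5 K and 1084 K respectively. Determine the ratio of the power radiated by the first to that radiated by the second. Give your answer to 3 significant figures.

With equal areas, P₁/P₂ = (T₁/T₂)⁴ = (869.5/1084)⁴ = 0.414.

P₁/P₂ ≈ 0.414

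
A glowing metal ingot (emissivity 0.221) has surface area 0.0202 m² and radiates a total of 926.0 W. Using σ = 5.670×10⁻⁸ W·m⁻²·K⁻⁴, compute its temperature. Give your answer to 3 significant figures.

Area A = 0.0202 m².
P = εσAT⁴ ⇒ T = (P/(εσA))^(1/4) = (926.0/(0.221×5.670×10⁻⁸×0.0202))^(1/4) = 1.38×10³ K.

T ≈ 1.38×10³ K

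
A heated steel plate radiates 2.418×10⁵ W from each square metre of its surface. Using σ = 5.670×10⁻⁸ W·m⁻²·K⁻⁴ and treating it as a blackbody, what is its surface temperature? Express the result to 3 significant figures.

I = σT⁴, so T = (I/σ)^(1/4) = (2.418×10⁵/(5.670×10⁻⁸))^(1/4) = 1.44×10³ K.

T ≈ 1.44×10³ K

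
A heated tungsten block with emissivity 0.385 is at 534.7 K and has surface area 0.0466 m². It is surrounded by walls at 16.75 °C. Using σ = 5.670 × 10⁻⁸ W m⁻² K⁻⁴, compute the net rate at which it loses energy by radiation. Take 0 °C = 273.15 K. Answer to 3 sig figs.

Net loss ≈ 76.0 W

Surroundings: T = 16.75 °C + 273.15 = 289.90 K.
Area A = 0.0466 m².
Net radiated power P_net = εσA(T⁴ − T₀⁴) = 0.385×5.670×10⁻⁸×0.0466×(534.7⁴ − 289.90⁴).
T⁴ − T₀⁴ = 8.17411×10¹⁰ − 7.06306×10⁹ = 7.46780×10¹⁰ K⁴, so P_net = 76.0 W.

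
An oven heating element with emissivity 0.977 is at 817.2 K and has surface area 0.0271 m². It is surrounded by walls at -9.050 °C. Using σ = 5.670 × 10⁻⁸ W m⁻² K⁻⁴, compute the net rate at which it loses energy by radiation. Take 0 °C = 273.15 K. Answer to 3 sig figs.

Surroundings: T = -9.050 °C + 273.15 = 264.100 K.
Area A = 0.0271 m².
Net radiated power P_net = εσA(T⁴ − T₀⁴) = 0.977×5.670×10⁻⁸×0.0271×(817.2⁴ − 264.100⁴).
T⁴ − T₀⁴ = 4.45978×10¹¹ − 4.86490×10⁹ = 4.41113×10¹¹ K⁴, so P_net = 662 W.

Net loss ≈ 662 W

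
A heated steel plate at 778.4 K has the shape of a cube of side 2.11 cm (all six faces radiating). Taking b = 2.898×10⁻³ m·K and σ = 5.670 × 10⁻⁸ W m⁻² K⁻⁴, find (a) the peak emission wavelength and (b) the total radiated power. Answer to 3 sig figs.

(a) λ_max = b/T = 2.898×10⁻³/778.4 = 3.723×10⁻⁶ m = 3.72 μm.
Area A = 6s² = 6×(0.0211 m)² = 2.67126×10⁻³ m².
(b) P = σAT⁴ = 5.670×10⁻⁸×2.67126×10⁻³×(778.4)⁴ = 55.6 W.

λ_max ≈ 3.72 μm; P ≈ 55.6 W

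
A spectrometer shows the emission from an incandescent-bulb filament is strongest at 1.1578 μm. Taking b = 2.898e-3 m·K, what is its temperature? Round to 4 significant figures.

Wien's law gives T = b/λ_max = (2.898×10⁻³ m·K)/(1.1578×10⁻⁶ m) = 2503 K.

T ≈ 2503 K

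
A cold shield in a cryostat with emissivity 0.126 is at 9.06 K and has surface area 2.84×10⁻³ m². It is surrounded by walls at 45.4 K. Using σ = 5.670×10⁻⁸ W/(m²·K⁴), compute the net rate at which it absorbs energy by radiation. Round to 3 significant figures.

Net gain ≈ 8.61×10⁻⁵ W

Area A = 2.84×10⁻³ m².
Net radiated power P_net = εσA(T⁴ − T₀⁴) = 0.126×5.670×10⁻⁸×2.84×10⁻³×(9.06⁴ − 45.4⁴).
T⁴ − T₀⁴ = 6737.72 − 4.24838×10⁶ = -4.24164×10⁶ K⁴, so P_net = -8.61×10⁻⁵ W — negative, meaning a net gain of 8.61×10⁻⁵ W.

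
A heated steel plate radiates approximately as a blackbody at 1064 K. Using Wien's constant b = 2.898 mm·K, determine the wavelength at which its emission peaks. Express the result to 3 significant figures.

Wien's displacement law: λ_max = b/T = (2.898×10⁻³ m·K)/(1064 K) = 2.724×10⁻⁶ m.
That is 2.72×10³ nm, in the infrared range.

λ_max ≈ 2.72×10³ nm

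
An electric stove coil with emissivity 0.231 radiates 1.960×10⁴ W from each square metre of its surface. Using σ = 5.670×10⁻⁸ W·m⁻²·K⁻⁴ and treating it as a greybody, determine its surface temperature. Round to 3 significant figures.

T ≈ 1.11×10³ K

I = εσT⁴, so T = (I/εσ)^(1/4) = (1.960×10⁴/(0.231×5.670×10⁻⁸))^(1/4) = 1.11×10³ K.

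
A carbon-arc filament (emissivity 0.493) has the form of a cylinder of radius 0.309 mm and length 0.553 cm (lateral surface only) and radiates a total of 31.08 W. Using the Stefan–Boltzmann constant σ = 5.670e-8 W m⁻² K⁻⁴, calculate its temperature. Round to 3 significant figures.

T ≈ 3.19×10³ K

Lateral area A = 2πrL = 2π×3.09×10⁻⁴×5.53×10⁻³ = 1.07365×10⁻⁵ m².
P = εσAT⁴ ⇒ T = (P/(εσA))^(1/4) = (31.08/(0.493×5.670×10⁻⁸×1.07365×10⁻⁵))^(1/4) = 3.19×10³ K.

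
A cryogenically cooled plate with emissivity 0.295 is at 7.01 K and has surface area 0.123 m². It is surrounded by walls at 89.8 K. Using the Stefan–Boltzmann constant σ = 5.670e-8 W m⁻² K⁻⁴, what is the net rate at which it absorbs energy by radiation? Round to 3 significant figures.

Net gain ≈ 0.134 W

Area A = 0.123 m².
Net radiated power P_net = εσA(T⁴ − T₀⁴) = 0.295×5.670×10⁻⁸×0.123×(7.01⁴ − 89.8⁴).
T⁴ − T₀⁴ = 2414.75 − 6.50287×10⁷ = -6.50263×10⁷ K⁴, so P_net = -0.134 W — negative, meaning a net gain of 0.134 W.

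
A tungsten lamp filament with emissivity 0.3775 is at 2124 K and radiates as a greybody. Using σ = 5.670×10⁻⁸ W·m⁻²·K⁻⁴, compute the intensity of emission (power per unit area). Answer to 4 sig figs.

Stefan–Boltzmann: I = εσT⁴ = 0.3775 × 5.670×10⁻⁸ × (2124)⁴ = 4.356×10⁵ W/m².

I ≈ 4.356×10⁵ W/m²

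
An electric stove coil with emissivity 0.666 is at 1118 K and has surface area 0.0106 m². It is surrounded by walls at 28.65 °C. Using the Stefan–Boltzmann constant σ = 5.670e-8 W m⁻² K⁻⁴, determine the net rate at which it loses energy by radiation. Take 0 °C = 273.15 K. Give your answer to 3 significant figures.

Surroundings: T = 28.65 °C + 273.15 = 301.80 K.
Area A = 0.0106 m².
Net radiated power P_net = εσA(T⁴ − T₀⁴) = 0.666×5.670×10⁻⁸×0.0106×(1118⁴ − 301.80⁴).
T⁴ − T₀⁴ = 1.56231×10¹² − 8.29616×10⁹ = 1.55401×10¹² K⁴, so P_net = 622 W.

Net loss ≈ 622 W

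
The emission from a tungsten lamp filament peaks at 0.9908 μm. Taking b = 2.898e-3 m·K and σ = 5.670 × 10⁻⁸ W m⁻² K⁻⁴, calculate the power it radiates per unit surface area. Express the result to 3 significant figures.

Wien's law: T = b/λ_max = 2.898×10⁻³/9.908×10⁻⁷ = 2924.91 K.
Then I = σT⁴ = 5.670×10⁻⁸×(2924.91)⁴ = 4.15×10⁶ W/m².

I ≈ 4.15×10⁶ W/m²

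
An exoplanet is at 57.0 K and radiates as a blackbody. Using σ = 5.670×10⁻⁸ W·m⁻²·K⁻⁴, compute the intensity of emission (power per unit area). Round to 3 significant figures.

I ≈ 0.599 W/m²

Stefan–Boltzmann: I = σT⁴ = 5.670×10⁻⁸ × (57.0)⁴ = 0.599 W/m².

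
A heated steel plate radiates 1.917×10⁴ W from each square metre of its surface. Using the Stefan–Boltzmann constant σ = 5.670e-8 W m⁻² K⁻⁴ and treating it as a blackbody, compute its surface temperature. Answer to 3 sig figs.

T ≈ 763 K

I = σT⁴, so T = (I/σ)^(1/4) = (1.917×10⁴/(5.670×10⁻⁸))^(1/4) = 763 K.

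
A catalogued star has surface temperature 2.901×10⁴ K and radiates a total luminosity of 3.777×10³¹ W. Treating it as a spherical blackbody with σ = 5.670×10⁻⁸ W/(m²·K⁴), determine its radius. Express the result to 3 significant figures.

L = 4πR²σT⁴ ⇒ R = √(L/(4πσT⁴)).
σT⁴ = 4.01582×10¹⁰ W/m², so R = √(3.777×10³¹/(4π×4.01582×10¹⁰)) = 8.65×10⁹ m.

R ≈ 8.65×10⁹ m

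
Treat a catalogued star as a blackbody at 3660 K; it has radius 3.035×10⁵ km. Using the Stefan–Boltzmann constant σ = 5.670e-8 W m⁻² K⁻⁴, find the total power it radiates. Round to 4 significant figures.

P ≈ 1.178×10²⁵ W

Surface area A = 4πR² = 4π(3.035×10⁸ m)² = 1.15752×10¹⁸ m².
P = σAT⁴ = 5.670×10⁻⁸ × 1.15752×10¹⁸ × (3660)⁴ = 1.178×10²⁵ W.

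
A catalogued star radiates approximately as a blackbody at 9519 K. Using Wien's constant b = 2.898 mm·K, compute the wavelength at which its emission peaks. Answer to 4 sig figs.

Wien's displacement law: λ_max = b/T = (2.898×10⁻³ m·K)/(9519 K) = 3.0444×10⁻⁷ m.
That is 0.3044 μm, in the ultraviolet range.

λ_max ≈ 0.3044 μm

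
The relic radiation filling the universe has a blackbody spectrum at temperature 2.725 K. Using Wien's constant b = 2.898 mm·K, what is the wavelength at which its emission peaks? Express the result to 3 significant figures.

λ_max ≈ 1.06 mm

Wien's displacement law: λ_max = b/T = (2.898×10⁻³ m·K)/(2.725 K) = 1.063×10⁻³ m.
That is 1.06 mm, in the microwave range.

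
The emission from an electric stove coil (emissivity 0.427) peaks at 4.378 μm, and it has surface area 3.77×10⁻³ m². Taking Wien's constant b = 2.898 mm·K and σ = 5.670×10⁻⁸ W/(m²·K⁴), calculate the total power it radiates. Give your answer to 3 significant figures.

Wien's law: T = b/λ_max = 2.898×10⁻³/4.378×10⁻⁶ = 661.946 K.
Area A = 3.77×10⁻³ m².
Then P = εσAT⁴ = 0.427×5.670×10⁻⁸×3.77×10⁻³×(661.946)⁴ = 17.5 W.

P ≈ 17.5 W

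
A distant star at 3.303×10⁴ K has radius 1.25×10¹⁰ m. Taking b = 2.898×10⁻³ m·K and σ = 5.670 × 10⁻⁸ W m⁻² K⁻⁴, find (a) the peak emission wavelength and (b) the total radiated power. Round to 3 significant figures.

λ_max ≈ 87.7 nm; P ≈ 1.33×10³² W

(a) λ_max = b/T = 2.898×10⁻³/3.303×10⁴ = 8.774×10⁻⁸ m = 87.7 nm.
Surface area A = 4πR² = 4π(1.25×10¹⁰ m)² = 1.96350×10²¹ m².
(b) P = σAT⁴ = 5.670×10⁻⁸×1.96350×10²¹×(3.303×10⁴)⁴ = 1.33×10³² W.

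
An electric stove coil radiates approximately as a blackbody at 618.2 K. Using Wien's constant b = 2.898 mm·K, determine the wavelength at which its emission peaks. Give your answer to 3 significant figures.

Wien's displacement law: λ_max = b/T = (2.898×10⁻³ m·K)/(618.2 K) = 4.688×10⁻⁶ m.
That is 4.69 μm, in the infrared range.

λ_max ≈ 4.69 μm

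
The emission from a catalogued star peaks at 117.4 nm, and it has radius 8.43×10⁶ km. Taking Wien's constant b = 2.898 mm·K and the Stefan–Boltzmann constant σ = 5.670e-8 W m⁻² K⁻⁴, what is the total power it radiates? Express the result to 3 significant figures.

Wien's law: T = b/λ_max = 2.898×10⁻³/1.174×10⁻⁷ = 24684.8 K.
Surface area A = 4πR² = 4π(8.43×10⁹ m)² = 8.93028×10²⁰ m².
Then P = σAT⁴ = 5.670×10⁻⁸×8.93028×10²⁰×(24684.8)⁴ = 1.88×10³¹ W.

P ≈ 1.88×10³¹ W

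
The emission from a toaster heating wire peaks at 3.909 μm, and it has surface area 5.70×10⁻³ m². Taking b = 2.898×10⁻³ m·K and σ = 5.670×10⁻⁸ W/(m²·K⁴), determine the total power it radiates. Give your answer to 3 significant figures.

P ≈ 97.6 W

Wien's law: T = b/λ_max = 2.898×10⁻³/3.909×10⁻⁶ = 741.366 K.
Area A = 5.70×10⁻³ m².
Then P = σAT⁴ = 5.670×10⁻⁸×5.70×10⁻³×(741.366)⁴ = 97.6 W.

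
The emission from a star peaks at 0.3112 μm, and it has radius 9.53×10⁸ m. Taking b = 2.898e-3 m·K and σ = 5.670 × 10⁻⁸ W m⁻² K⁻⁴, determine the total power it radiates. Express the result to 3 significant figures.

P ≈ 4.87×10²⁷ W

Wien's law: T = b/λ_max = 2.898×10⁻³/3.112×10⁻⁷ = 9312.34 K.
Surface area A = 4πR² = 4π(9.53×10⁸ m)² = 1.14129×10¹⁹ m².
Then P = σAT⁴ = 5.670×10⁻⁸×1.14129×10¹⁹×(9312.34)⁴ = 4.87×10²⁷ W.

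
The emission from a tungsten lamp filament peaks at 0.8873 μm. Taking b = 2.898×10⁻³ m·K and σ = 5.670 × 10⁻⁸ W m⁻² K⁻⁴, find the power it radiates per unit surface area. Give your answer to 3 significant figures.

I ≈ 6.45×10⁶ W/m²

Wien's law: T = b/λ_max = 2.898×10⁻³/8.873×10⁻⁷ = 3266.09 K.
Then I = σT⁴ = 5.670×10⁻⁸×(3266.09)⁴ = 6.45×10⁶ W/m².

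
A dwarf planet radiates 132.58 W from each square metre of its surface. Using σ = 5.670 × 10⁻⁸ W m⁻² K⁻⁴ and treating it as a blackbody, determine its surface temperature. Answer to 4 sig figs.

I = σT⁴, so T = (I/σ)^(1/4) = (132.58/(5.670×10⁻⁸))^(1/4) = 219.9 K.

T ≈ 219.9 K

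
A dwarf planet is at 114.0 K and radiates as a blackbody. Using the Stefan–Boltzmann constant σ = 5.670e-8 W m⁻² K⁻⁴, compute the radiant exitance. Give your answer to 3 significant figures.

I ≈ 9.58 W/m²

Stefan–Boltzmann: I = σT⁴ = 5.670×10⁻⁸ × (114.0)⁴ = 9.58 W/m².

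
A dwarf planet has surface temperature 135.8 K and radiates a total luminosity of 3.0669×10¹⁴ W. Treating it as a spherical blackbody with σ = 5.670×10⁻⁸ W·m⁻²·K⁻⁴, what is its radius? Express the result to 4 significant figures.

L = 4πR²σT⁴ ⇒ R = √(L/(4πσT⁴)).
σT⁴ = 19.2833 W/m², so R = √(3.0669×10¹⁴/(4π×19.2833)) = 1.125×10⁶ m.

R ≈ 1.125×10⁶ m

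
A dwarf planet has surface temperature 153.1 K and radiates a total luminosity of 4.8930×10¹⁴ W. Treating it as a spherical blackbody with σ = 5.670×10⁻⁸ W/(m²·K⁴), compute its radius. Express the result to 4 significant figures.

L = 4πR²σT⁴ ⇒ R = √(L/(4πσT⁴)).
σT⁴ = 31.1518 W/m², so R = √(4.8930×10¹⁴/(4π×31.1518)) = 1.118×10⁶ m.

R ≈ 1.118×10⁶ m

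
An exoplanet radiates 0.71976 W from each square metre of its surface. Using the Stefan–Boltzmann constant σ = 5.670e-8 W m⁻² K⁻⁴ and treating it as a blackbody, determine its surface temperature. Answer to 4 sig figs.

T ≈ 59.69 K

I = σT⁴, so T = (I/σ)^(1/4) = (0.71976/(5.670×10⁻⁸))^(1/4) = 59.69 K.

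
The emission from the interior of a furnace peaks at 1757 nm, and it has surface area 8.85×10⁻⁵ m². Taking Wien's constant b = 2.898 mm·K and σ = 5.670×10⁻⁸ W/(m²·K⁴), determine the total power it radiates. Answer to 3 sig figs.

P ≈ 37.1 W

Wien's law: T = b/λ_max = 2.898×10⁻³/1.757×10⁻⁶ = 1649.40 K.
Area A = 8.85×10⁻⁵ m².
Then P = σAT⁴ = 5.670×10⁻⁸×8.85×10⁻⁵×(1649.40)⁴ = 37.1 W.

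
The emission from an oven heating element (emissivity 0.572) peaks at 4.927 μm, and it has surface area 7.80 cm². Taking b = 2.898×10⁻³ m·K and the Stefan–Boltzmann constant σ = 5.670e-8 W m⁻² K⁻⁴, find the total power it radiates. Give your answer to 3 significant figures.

Wien's law: T = b/λ_max = 2.898×10⁻³/4.927×10⁻⁶ = 588.188 K.
Area A = 7.80 cm² = 7.80×10⁻⁴ m².
Then P = εσAT⁴ = 0.572×5.670×10⁻⁸×7.80×10⁻⁴×(588.188)⁴ = 3.03 W.

P ≈ 3.03 W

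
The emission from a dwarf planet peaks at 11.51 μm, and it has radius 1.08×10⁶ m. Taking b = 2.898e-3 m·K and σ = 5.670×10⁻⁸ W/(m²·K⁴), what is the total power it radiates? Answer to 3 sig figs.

P ≈ 3.34×10¹⁵ W

Wien's law: T = b/λ_max = 2.898×10⁻³/1.151×10⁻⁵ = 251.781 K.
Surface area A = 4πR² = 4π(1.08×10⁶ m)² = 1.46574×10¹³ m².
Then P = σAT⁴ = 5.670×10⁻⁸×1.46574×10¹³×(251.781)⁴ = 3.34×10¹⁵ W.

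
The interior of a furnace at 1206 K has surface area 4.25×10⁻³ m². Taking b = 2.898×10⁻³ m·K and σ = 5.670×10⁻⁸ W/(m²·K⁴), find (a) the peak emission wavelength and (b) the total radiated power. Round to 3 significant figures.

λ_max ≈ 2.40×10³ nm; P ≈ 510 W

(a) λ_max = b/T = 2.898×10⁻³/1206 = 2.403×10⁻⁶ m = 2.40×10³ nm.
Area A = 4.25×10⁻³ m².
(b) P = σAT⁴ = 5.670×10⁻⁸×4.25×10⁻³×(1206)⁴ = 510 W.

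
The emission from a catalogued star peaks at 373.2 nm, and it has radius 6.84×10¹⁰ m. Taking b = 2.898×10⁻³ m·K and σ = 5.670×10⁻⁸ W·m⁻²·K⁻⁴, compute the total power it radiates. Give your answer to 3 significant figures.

Wien's law: T = b/λ_max = 2.898×10⁻³/3.732×10⁻⁷ = 7765.27 K.
Surface area A = 4πR² = 4π(6.84×10¹⁰ m)² = 5.87925×10²² m².
Then P = σAT⁴ = 5.670×10⁻⁸×5.87925×10²²×(7765.27)⁴ = 1.21×10³¹ W.

P ≈ 1.21×10³¹ W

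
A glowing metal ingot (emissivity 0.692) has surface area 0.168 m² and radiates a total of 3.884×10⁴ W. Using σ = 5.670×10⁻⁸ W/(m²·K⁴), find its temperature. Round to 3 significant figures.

T ≈ 1.56×10³ K

Area A = 0.168 m².
P = εσAT⁴ ⇒ T = (P/(εσA))^(1/4) = (3.884×10⁴/(0.692×5.670×10⁻⁸×0.168))^(1/4) = 1.56×10³ K.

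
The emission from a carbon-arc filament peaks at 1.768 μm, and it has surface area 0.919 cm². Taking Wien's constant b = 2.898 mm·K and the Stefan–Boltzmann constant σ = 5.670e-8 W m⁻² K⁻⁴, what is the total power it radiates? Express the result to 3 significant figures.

Wien's law: T = b/λ_max = 2.898×10⁻³/1.768×10⁻⁶ = 1639.14 K.
Area A = 0.919 cm² = 9.19×10⁻⁵ m².
Then P = σAT⁴ = 5.670×10⁻⁸×9.19×10⁻⁵×(1639.14)⁴ = 37.6 W.

P ≈ 37.6 W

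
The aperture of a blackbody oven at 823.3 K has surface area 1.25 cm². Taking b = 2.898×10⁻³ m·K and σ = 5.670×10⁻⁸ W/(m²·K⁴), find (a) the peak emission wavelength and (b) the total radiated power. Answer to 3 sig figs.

(a) λ_max = b/T = 2.898×10⁻³/823.3 = 3.520×10⁻⁶ m = 3.52 μm.
Area A = 1.25 cm² = 1.25×10⁻⁴ m².
(b) P = σAT⁴ = 5.670×10⁻⁸×1.25×10⁻⁴×(823.3)⁴ = 3.26 W.

λ_max ≈ 3.52 μm; P ≈ 3.26 W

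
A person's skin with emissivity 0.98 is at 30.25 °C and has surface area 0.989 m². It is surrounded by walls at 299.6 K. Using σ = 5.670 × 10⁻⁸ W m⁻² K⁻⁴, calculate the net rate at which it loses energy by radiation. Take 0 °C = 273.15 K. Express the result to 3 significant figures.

T = 30.25 °C + 273.15 = 303.40 K.
Area A = 0.989 m².
Net radiated power P_net = εσA(T⁴ − T₀⁴) = 0.98×5.670×10⁻⁸×0.989×(303.40⁴ − 299.6⁴).
T⁴ − T₀⁴ = 8.47349×10⁹ − 8.05689×10⁹ = 4.16600×10⁸ K⁴, so P_net = 22.9 W.

Net loss ≈ 22.9 W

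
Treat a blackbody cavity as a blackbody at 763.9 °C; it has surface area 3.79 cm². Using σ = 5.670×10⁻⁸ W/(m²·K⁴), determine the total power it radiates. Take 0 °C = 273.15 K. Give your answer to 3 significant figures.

T = 763.9 °C + 273.15 = 1037.05 K.
Area A = 3.79 cm² = 3.79×10⁻⁴ m².
P = σAT⁴ = 5.670×10⁻⁸ × 3.79×10⁻⁴ × (1037.05)⁴ = 24.9 W.

P ≈ 24.9 W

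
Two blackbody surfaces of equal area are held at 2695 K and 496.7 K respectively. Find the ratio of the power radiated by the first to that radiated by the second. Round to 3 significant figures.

With equal areas, P₁/P₂ = (T₁/T₂)⁴ = (2695/496.7)⁴ = 867.

P₁/P₂ ≈ 867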